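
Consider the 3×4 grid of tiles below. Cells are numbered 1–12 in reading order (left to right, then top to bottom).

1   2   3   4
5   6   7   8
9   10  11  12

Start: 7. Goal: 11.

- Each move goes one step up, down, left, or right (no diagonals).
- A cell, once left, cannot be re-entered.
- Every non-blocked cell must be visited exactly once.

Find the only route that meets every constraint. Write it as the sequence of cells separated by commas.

Need to visit all 12 open cells exactly once, starting at 7 and ending at 11.
Cell 12 has only two open neighbours (8 and 11), so the path must pass straight through it: one of those is the cell it's entered from and the other is where it exits.
Route from 7: left 1 to 6, down 1 to 10, left 1 to 9, up 2 to 1, right 3 to 4, down 2 to 12, left 1 to 11 — 11 moves in all.
Check: all 12 open cells covered.

7, 6, 10, 9, 5, 1, 2, 3, 4, 8, 12, 11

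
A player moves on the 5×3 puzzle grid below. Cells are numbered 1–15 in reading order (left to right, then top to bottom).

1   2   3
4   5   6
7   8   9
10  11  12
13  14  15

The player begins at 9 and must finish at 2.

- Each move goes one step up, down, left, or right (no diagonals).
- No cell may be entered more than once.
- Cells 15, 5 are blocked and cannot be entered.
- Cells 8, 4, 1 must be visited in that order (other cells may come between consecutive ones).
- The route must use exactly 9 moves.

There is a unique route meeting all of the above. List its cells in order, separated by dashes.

The waypoints must appear in the order 8, 4, 1, with no cell reused.
Route from 9: left to 8, 2× down (reaching 14), left to 13, 4× up (reaching 1), right to 2 — 9 moves in all.
Check: order respected (8 at step 1, 4 at step 7, 1 at step 8); 9 moves as required.

9 - 8 - 11 - 14 - 13 - 10 - 7 - 4 - 1 - 2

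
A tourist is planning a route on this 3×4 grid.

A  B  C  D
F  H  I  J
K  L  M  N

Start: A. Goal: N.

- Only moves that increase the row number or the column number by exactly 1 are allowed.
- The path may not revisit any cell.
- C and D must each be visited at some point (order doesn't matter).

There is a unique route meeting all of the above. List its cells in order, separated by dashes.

Moves only go right or down, so the column and row indices never decrease.
Route from A: 3× right (reaching D), 2× down (reaching N) — 5 moves in all.
Check: all required cells visited.

A - B - C - D - J - N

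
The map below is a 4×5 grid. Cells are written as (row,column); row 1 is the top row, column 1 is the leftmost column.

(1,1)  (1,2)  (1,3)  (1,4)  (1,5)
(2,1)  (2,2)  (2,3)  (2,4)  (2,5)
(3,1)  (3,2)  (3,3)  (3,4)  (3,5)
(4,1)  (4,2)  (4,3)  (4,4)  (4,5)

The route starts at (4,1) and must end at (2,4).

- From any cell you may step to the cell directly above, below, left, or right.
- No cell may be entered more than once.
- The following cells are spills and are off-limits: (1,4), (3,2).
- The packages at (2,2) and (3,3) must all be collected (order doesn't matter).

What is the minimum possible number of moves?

Any route passes through (2,2) and (3,3) in some order between (4,1) and (2,4). Summing Manhattan distances along each leg and taking the cheapest ordering ((4,1) → (3,3) → (2,2) → (2,4)) gives a lower bound of 3 + 2 + 2 = 7 moves.
A route of 7 moves achieves this: (4,1) → (3,1) → (2,1) → (2,2) → (2,3) → (3,3) → (3,4) → (2,4).
Since 7 matches the lower bound, it is optimal.

7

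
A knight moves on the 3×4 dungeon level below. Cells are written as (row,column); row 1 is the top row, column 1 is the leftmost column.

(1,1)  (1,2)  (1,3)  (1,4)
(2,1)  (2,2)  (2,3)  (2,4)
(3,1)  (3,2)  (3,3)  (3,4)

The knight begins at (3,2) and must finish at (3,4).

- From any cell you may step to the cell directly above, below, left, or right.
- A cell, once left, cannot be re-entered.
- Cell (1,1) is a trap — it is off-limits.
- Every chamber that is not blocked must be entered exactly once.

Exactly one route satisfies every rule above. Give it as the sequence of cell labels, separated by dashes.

Need to visit all 11 open cells exactly once, starting at (3,2) and ending at (3,4).
Route from (3,2): left 1 to (3,1), up 1 to (2,1), right 1 to (2,2), up 1 to (1,2), right 2 to (1,4), down 1 to (2,4), left 1 to (2,3), down 1 to (3,3), right 1 to (3,4) — 10 moves in all.
Check: all 11 open cells covered.

(3,2) - (3,1) - (2,1) - (2,2) - (1,2) - (1,3) - (1,4) - (2,4) - (2,3) - (3,3) - (3,4)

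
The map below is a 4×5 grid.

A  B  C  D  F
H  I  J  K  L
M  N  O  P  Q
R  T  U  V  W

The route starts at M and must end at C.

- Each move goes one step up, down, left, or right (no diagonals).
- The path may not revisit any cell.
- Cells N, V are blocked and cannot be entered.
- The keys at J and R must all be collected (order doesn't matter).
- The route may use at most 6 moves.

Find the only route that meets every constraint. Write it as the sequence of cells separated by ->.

M -> R -> T -> U -> O -> J -> C

Any route must reach J and R and still end at C within 6 moves, so the order of the required stops is forced.
Route from M: down 1 to R, right 2 to U, up 3 to C — 6 moves in all.
Check: all required cells visited; 6 ≤ 6 moves.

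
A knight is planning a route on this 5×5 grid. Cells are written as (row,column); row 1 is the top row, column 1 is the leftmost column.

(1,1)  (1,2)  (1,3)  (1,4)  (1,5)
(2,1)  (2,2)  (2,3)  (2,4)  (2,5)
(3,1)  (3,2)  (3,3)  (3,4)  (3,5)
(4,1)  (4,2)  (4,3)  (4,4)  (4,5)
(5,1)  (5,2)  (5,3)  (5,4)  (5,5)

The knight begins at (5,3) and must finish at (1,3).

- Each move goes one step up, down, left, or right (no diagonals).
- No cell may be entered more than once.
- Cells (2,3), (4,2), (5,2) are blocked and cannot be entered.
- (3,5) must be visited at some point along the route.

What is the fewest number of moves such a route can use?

8

Any route passes through (3,5) somewhere between (5,3) and (1,3). Summing Manhattan distances along the two legs ((5,3) → (3,5) → (1,3)) gives a lower bound of 4 + 4 = 8 moves.
A route of 8 moves achieves this: (5,3) → (4,3) → (3,3) → (3,4) → (3,5) → (2,5) → (1,5) → (1,4) → (1,3).
Since 8 matches the lower bound, it is optimal.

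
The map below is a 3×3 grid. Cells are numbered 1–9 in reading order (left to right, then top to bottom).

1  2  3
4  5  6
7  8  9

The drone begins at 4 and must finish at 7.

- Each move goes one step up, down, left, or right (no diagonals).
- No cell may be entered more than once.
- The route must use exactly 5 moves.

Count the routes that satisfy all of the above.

2

Need simple routes of exactly 5 moves from 4 to 7 (Manhattan distance 1, so 2 moves are spent on a detour and 2 undoing it).
Enumerating: 4 1 2 5 8 7 | 4 5 6 9 8 7.
That gives 2 routes.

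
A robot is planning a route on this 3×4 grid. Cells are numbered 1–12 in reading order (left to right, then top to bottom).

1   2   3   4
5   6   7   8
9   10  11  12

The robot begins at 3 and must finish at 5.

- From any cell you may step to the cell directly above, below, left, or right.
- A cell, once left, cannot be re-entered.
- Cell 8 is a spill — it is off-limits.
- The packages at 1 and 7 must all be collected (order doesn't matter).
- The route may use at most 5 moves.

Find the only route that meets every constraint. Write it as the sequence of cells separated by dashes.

The budget equals the shortest possible length, so every move has to be on a shortest route through the required cells.
Route from 3: down 1 to 7, left 1 to 6, up 1 to 2, left 1 to 1, down 1 to 5 — 5 moves in all.
Check: all required cells visited; 5 ≤ 5 moves.

3 - 7 - 6 - 2 - 1 - 5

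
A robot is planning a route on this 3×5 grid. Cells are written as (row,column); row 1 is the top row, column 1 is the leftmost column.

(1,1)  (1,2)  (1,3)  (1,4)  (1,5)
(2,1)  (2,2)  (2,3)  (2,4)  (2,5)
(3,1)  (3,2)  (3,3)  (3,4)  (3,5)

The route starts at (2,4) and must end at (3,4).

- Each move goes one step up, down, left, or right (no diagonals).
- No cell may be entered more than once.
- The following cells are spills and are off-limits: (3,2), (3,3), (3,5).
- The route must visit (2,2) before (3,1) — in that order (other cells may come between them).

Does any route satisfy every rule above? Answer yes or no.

no

(3,1) must be visited but has only one open neighbour ((2,1)), and it is neither the start nor the goal — the route would have to enter and leave through (2,1), re-entering it.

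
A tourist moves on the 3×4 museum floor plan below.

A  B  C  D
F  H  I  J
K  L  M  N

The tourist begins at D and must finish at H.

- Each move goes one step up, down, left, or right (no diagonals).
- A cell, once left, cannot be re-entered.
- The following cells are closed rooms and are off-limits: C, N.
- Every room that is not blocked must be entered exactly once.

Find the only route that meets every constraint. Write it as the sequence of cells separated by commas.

Need to visit all 10 open cells exactly once, starting at D and ending at H.
Cell A has only two open neighbours (F and B), so the path must pass straight through it: one of those is the cell it's entered from and the other is where it exits.
Route from D: down 1 to J, left 1 to I, down 1 to M, left 2 to K, up 2 to A, right 1 to B, down 1 to H — 9 moves in all.
Check: all 10 open cells covered.

D, J, I, M, L, K, F, A, B, H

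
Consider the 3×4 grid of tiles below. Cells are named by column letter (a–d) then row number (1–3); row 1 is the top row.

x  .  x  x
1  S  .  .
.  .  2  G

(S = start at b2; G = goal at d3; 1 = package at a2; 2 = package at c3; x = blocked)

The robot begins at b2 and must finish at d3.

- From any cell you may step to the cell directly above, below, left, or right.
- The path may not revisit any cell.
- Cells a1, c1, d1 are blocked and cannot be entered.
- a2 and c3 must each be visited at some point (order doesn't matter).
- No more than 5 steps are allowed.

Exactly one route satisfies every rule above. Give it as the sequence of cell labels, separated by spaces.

The budget equals the shortest possible length, so every move has to be on a shortest route through the required cells.
Route from b2: left to a2, down to a3, 3× right (reaching d3) — 5 moves in all.
Check: all required cells visited; 5 ≤ 5 moves.

b2 a2 a3 b3 c3 d3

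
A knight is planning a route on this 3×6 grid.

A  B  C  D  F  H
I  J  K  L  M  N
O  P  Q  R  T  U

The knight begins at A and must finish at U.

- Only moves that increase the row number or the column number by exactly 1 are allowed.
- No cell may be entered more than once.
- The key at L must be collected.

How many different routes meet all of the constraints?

A right/down-only route from A to U makes exactly 2 down-moves and 5 right-moves in some order.
With no other constraints that would be C(7,2) = 21 routes.
Split at L and multiply the segment counts: A→L: 4; L→U: 3; product = 12.
That gives 12 routes.

12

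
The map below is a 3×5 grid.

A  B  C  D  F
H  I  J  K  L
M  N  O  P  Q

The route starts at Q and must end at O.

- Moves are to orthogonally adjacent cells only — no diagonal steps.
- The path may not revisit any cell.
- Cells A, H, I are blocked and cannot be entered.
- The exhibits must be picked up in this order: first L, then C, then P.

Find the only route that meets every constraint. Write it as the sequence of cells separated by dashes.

The waypoints must appear in the order L, C, P, with no cell reused.
Route from Q: up 2 to F, left 2 to C, down 1 to J, right 1 to K, down 1 to P, left 1 to O — 8 moves in all.
Check: order respected (L at step 1, C at step 4, P at step 7).

Q - L - F - D - C - J - K - P - O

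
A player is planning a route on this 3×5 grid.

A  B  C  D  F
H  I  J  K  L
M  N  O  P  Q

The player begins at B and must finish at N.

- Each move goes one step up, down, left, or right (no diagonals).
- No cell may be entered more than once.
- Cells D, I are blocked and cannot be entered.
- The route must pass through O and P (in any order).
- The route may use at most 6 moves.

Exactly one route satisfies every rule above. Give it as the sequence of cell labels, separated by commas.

B, C, J, K, P, O, N

Any route must reach O and P and still end at N within 6 moves, so the order of the required stops is forced.
Route from B: right to C, down to J, right to K, down to P, 2× left (reaching N) — 6 moves in all.
Check: all required cells visited; 6 ≤ 6 moves.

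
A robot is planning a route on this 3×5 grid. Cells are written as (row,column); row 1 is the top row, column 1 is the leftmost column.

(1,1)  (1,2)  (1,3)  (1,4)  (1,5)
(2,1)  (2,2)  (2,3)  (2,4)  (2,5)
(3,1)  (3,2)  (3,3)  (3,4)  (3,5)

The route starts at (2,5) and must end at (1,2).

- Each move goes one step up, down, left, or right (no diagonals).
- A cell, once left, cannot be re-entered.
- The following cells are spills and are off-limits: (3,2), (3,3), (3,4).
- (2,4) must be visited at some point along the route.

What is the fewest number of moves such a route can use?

4

Any route passes through (2,4) somewhere between (2,5) and (1,2). Summing Manhattan distances along the two legs ((2,5) → (2,4) → (1,2)) gives a lower bound of 1 + 3 = 4 moves.
A route of 4 moves achieves this: (2,5) → (2,4) → (1,4) → (1,3) → (1,2).
Since 4 matches the lower bound, it is optimal.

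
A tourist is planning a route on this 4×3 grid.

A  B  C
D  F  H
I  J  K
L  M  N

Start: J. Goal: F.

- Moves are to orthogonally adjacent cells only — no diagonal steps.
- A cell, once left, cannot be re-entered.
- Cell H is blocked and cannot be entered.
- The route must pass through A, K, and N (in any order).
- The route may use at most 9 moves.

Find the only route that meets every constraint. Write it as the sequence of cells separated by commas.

Any route must reach A, K, and N and still end at F within 9 moves, so the order of the required stops is forced.
Route from J: right 1 to K, down 1 to N, left 2 to L, up 3 to A, right 1 to B, down 1 to F — 9 moves in all.
Check: all required cells visited; 9 ≤ 9 moves.

J, K, N, M, L, I, D, A, B, F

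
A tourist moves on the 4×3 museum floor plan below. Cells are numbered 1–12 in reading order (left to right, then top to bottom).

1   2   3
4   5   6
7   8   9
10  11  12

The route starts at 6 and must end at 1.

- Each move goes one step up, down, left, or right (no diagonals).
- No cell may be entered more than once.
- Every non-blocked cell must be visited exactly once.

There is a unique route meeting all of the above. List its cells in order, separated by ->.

Need to visit all 12 open cells exactly once, starting at 6 and ending at 1.
Route from 6: up 1 to 3, left 1 to 2, down 2 to 8, right 1 to 9, down 1 to 12, left 2 to 10, up 3 to 1 — 11 moves in all.
Check: all 12 open cells covered.

6 -> 3 -> 2 -> 5 -> 8 -> 9 -> 12 -> 11 -> 10 -> 7 -> 4 -> 1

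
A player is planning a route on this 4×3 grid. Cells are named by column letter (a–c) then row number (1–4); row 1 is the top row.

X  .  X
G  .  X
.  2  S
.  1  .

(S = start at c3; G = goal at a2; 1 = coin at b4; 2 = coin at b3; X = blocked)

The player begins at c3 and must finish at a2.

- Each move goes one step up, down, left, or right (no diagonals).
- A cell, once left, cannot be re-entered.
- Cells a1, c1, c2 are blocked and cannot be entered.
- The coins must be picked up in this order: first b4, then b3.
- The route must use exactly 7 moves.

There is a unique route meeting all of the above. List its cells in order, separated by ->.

The waypoints must appear in the order b4, b3, with no cell reused.
Route from c3: down to c4, 2× left (reaching a4), up to a3, right to b3, up to b2, left to a2 — 7 moves in all.
Check: order respected (1 at step 2, 2 at step 5); 7 moves as required.

c3 -> c4 -> b4 -> a4 -> a3 -> b3 -> b2 -> a2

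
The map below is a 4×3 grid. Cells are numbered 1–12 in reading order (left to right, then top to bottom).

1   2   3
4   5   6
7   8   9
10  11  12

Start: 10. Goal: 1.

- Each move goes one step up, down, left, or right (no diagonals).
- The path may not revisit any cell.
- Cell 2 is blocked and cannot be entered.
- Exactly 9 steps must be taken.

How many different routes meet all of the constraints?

2

Need simple routes of exactly 9 moves from 10 to 1 (Manhattan distance 3, so 3 moves are spent on a detour and 3 undoing it).
Enumerating: 10 7 8 11 12 9 6 5 4 1 | 10 11 12 9 6 5 8 7 4 1.
That gives 2 routes.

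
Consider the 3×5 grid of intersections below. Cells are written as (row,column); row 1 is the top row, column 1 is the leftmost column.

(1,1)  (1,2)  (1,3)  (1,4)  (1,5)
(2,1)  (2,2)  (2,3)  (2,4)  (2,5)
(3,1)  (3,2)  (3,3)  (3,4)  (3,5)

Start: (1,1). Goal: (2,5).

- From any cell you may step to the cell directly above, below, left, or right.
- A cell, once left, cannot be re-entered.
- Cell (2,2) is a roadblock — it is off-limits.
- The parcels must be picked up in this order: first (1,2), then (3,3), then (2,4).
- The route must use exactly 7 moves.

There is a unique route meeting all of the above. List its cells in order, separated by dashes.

(1,1) - (1,2) - (1,3) - (2,3) - (3,3) - (3,4) - (2,4) - (2,5)

The waypoints must appear in the order (1,2), (3,3), (2,4), with no cell reused.
Route from (1,1): right 2 to (1,3), down 2 to (3,3), right 1 to (3,4), up 1 to (2,4), right 1 to (2,5) — 7 moves in all.
Check: order respected ((1,2) at step 1, (3,3) at step 4, (2,4) at step 6); 7 moves as required.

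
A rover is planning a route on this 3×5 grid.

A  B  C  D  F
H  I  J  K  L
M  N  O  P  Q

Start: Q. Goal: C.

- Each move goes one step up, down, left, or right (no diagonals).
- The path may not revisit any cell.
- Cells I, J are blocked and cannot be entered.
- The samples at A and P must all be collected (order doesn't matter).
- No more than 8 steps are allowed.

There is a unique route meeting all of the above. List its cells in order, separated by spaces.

Q P O N M H A B C

The budget equals the shortest possible length, so every move has to be on a shortest route through the required cells.
Route from Q: 4× left (reaching M), 2× up (reaching A), 2× right (reaching C) — 8 moves in all.
Check: all required cells visited; 8 ≤ 8 moves.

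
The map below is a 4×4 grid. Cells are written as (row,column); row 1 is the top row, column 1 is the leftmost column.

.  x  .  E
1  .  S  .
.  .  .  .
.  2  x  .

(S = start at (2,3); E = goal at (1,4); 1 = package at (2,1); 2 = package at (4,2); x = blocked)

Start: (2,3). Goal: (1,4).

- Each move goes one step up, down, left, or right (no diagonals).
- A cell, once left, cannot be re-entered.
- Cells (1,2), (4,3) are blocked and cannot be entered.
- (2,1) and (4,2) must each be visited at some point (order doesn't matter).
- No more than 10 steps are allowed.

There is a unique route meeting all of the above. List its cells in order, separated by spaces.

(2,3) (2,2) (2,1) (3,1) (4,1) (4,2) (3,2) (3,3) (3,4) (2,4) (1,4)

The 10-move cap with required stops at (2,1), (4,2) leaves no slack for detours.
Route from (2,3): 2× left (reaching (2,1)), 2× down (reaching (4,1)), right to (4,2), up to (3,2), 2× right (reaching (3,4)), 2× up (reaching (1,4)) — 10 moves in all.
Check: all required cells visited; 10 ≤ 10 moves.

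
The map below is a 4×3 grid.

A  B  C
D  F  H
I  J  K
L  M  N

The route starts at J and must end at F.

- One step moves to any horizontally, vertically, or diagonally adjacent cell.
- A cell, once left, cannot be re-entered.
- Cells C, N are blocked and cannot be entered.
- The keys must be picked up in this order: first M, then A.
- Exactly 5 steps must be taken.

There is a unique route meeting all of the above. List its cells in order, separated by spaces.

J M I D A F

The waypoints must appear in the order M, A, with no cell reused.
Route from J: down 1 to M, up-left 1 to I, up 2 to A, down-right 1 to F — 5 moves in all.
Check: order respected (M at step 1, A at step 4); 5 moves as required.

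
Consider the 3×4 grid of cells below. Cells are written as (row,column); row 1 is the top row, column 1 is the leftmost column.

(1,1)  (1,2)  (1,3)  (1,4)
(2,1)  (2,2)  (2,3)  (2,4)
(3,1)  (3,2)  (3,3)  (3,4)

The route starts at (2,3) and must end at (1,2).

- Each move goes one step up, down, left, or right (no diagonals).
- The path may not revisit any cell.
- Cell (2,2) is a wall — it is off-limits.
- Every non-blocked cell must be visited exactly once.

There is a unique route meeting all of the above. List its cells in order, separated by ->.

Need to visit all 11 open cells exactly once, starting at (2,3) and ending at (1,2).
Cell (3,2) has only two open neighbours ((3,1) and (3,3)), so the path must pass straight through it: one of those is the cell it's entered from and the other is where it exits.
Route from (2,3): up 1 to (1,3), right 1 to (1,4), down 2 to (3,4), left 3 to (3,1), up 2 to (1,1), right 1 to (1,2) — 10 moves in all.
Check: all 11 open cells covered.

(2,3) -> (1,3) -> (1,4) -> (2,4) -> (3,4) -> (3,3) -> (3,2) -> (3,1) -> (2,1) -> (1,1) -> (1,2)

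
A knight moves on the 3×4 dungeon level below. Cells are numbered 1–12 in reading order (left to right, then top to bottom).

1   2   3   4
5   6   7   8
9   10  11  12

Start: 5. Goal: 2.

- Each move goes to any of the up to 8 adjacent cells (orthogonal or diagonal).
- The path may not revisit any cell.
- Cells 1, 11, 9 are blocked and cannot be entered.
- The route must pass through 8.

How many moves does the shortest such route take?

5

Any route passes through 8 somewhere between 5 and 2. Summing Chebyshev distances along the two legs (5 → 8 → 2) gives a lower bound of 3 + 2 = 5 moves.
A route of 5 moves achieves this: 5 → 6 → 3 → 8 → 7 → 2.
Since 5 matches the lower bound, it is optimal.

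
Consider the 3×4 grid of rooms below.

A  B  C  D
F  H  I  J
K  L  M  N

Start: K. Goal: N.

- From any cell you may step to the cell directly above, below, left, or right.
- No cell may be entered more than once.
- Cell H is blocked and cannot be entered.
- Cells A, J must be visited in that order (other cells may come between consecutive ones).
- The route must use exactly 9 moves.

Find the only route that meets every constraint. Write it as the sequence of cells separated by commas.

K, F, A, B, C, D, J, I, M, N

The waypoints must appear in the order A, J, with no cell reused.
Route from K: 2× up (reaching A), 3× right (reaching D), down to J, left to I, down to M, right to N — 9 moves in all.
Check: order respected (A at step 2, J at step 6); 9 moves as required.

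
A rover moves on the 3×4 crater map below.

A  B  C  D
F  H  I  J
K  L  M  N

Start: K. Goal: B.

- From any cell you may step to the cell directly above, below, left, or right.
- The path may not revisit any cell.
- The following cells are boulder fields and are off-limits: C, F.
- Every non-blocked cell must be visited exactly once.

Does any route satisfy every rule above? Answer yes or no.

Cell A has only one open neighbour but is neither the start nor the goal, so a Hamiltonian route would have to both enter and leave it through the same neighbour — impossible without revisiting.

no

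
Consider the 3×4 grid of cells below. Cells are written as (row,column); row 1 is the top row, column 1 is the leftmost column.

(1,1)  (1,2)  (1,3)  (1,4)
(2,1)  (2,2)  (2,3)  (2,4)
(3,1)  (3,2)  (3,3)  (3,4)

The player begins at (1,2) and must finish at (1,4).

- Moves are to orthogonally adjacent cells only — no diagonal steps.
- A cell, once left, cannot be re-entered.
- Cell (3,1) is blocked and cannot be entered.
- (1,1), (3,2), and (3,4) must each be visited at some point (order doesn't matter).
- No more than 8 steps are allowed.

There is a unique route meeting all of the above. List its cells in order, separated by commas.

(1,2), (1,1), (2,1), (2,2), (3,2), (3,3), (3,4), (2,4), (1,4)

The 8-move cap with required stops at (1,1), (3,2), (3,4) leaves no slack for detours.
Route from (1,2): left to (1,1), down to (2,1), right to (2,2), down to (3,2), 2× right (reaching (3,4)), 2× up (reaching (1,4)) — 8 moves in all.
Check: all required cells visited; 8 ≤ 8 moves.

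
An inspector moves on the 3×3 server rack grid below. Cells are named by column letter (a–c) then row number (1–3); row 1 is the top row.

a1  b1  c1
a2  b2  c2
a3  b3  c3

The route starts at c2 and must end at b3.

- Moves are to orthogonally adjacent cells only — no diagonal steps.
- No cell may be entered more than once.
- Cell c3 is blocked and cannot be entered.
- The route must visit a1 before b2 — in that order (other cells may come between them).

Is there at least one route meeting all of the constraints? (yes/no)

One route that works: c2 → c1 → b1 → a1 → a2 → b2 → b3.

yes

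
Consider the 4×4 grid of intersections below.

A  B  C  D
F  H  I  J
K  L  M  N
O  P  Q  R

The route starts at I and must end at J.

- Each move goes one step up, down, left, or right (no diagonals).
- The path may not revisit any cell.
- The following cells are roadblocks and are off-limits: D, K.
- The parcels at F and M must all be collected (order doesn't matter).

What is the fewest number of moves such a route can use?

Any route passes through F and M in some order between I and J. Summing Manhattan distances along each leg and taking the cheapest ordering (I → F → M → J) gives a lower bound of 2 + 3 + 2 = 7 moves.
The shortest route satisfying every rule uses 9 moves: I → C → B → A → F → H → L → M → N → J.
The no-revisit rule (legs can't share cells) pushes the minimum above the 7-move bound; an exhaustive check rules out every length from 7 to 8, leaving 9 as the minimum.

9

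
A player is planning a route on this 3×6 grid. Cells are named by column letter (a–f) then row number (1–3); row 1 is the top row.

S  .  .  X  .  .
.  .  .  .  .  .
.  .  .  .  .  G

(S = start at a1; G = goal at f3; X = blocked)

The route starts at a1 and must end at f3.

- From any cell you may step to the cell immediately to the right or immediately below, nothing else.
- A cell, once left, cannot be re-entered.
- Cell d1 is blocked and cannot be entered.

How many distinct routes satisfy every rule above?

A right/down-only route from a1 to f3 makes exactly 2 down-moves and 5 right-moves in some order.
With no other constraints that would be C(7,2) = 21 routes.
Subtract routes through each blocked cell (inclusion–exclusion for overlaps): − through d1: 6 → 15.
That gives 15 routes.

15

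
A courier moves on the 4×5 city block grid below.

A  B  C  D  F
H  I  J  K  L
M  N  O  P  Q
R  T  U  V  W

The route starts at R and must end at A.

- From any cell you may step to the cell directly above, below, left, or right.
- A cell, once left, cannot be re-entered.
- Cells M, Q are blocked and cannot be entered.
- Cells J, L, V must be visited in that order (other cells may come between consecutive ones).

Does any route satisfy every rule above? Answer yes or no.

no

Ignoring the required order, 10 revisit-free routes from R to A pass through all of J, L, and V; the waypoint orders that occur are V → L → J (6); V → J → L (3); J → V → L (1) — never J → L → V.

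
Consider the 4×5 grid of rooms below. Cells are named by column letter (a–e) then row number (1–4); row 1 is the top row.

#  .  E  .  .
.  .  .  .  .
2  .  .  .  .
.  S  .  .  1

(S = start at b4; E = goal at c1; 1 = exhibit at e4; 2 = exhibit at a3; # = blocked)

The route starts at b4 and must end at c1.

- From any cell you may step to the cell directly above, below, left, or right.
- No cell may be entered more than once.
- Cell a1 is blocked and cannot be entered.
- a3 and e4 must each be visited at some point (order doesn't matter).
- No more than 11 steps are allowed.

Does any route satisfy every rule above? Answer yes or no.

no

Even ignoring the no-revisit rule, getting from b4 to c1, taking the cheapest ordering b4 → e4 → a3 → c1 needs at least 3 + 5 + 4 = 12 moves (Manhattan distance per leg), which exceeds the 11-move limit.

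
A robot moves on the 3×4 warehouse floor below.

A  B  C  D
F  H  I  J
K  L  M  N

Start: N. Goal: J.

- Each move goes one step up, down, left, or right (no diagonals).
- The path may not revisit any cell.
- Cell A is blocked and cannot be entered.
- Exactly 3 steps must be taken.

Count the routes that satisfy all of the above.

Need simple routes of exactly 3 moves from N to J (Manhattan distance 1, so 1 moves are spent on a detour and 1 undoing it).
Enumerating: N M I J.
That gives 1 route.

1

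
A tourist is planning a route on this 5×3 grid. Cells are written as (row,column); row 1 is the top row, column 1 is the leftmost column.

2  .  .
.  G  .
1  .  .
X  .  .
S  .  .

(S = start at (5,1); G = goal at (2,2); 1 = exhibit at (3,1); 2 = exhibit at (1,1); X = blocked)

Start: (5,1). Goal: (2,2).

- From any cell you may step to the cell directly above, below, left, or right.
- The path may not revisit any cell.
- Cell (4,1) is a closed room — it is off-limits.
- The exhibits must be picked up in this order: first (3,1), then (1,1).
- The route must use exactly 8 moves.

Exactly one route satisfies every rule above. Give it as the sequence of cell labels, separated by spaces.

(5,1) (5,2) (4,2) (3,2) (3,1) (2,1) (1,1) (1,2) (2,2)

The waypoints must appear in the order (3,1), (1,1), with no cell reused.
Route from (5,1): right to (5,2), 2× up (reaching (3,2)), left to (3,1), 2× up (reaching (1,1)), right to (1,2), down to (2,2) — 8 moves in all.
Check: order respected (1 at step 4, 2 at step 6); 8 moves as required.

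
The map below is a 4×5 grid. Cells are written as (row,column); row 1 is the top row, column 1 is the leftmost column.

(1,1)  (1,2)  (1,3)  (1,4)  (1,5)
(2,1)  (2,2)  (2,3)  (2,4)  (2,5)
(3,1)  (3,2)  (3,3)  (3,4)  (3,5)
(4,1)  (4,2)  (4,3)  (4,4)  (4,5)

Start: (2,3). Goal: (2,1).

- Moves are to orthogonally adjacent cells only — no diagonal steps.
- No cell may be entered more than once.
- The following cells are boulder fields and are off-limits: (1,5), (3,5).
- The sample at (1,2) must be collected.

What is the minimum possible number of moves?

Any route passes through (1,2) somewhere between (2,3) and (2,1). Summing Manhattan distances along the two legs ((2,3) → (1,2) → (2,1)) gives a lower bound of 2 + 2 = 4 moves.
A route of 4 moves achieves this: (2,3) → (1,3) → (1,2) → (2,2) → (2,1).
Since 4 matches the lower bound, it is optimal.

4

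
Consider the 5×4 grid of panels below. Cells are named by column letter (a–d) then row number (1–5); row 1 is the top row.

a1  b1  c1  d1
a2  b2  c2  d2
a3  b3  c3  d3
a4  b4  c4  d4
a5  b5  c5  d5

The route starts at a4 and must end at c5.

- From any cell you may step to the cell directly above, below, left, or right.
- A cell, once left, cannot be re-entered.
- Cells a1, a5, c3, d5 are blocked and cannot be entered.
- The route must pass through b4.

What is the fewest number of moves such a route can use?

Any route passes through b4 somewhere between a4 and c5. Summing Manhattan distances along the two legs (a4 → b4 → c5) gives a lower bound of 1 + 2 = 3 moves.
A route of 3 moves achieves this: a4 → b4 → b5 → c5.
Since 3 matches the lower bound, it is optimal.

3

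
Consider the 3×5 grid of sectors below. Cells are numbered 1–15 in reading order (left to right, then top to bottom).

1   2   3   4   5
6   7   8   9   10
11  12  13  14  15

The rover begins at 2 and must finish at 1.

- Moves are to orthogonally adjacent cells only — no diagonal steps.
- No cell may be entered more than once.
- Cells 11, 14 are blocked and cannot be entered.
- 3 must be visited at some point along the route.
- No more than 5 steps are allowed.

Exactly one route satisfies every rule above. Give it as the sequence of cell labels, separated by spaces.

2 3 8 7 6 1

Any route must reach 3 and still end at 1 within 5 moves, so the order of the required stops is forced.
Route from 2: right 1 to 3, down 1 to 8, left 2 to 6, up 1 to 1 — 5 moves in all.
Check: all required cells visited; 5 ≤ 5 moves.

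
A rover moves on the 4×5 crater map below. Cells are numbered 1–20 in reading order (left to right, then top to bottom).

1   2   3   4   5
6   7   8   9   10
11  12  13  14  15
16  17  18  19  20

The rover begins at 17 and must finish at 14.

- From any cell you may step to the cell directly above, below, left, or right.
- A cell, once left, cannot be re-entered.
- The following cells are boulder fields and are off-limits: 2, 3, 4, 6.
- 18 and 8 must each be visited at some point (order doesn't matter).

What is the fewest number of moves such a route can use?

Any route passes through 18 and 8 in some order between 17 and 14. Summing Manhattan distances along each leg and taking the cheapest ordering (17 → 18 → 8 → 14) gives a lower bound of 1 + 2 + 2 = 5 moves.
A route of 5 moves achieves this: 17 → 18 → 13 → 8 → 9 → 14.
Since 5 matches the lower bound, it is optimal.

5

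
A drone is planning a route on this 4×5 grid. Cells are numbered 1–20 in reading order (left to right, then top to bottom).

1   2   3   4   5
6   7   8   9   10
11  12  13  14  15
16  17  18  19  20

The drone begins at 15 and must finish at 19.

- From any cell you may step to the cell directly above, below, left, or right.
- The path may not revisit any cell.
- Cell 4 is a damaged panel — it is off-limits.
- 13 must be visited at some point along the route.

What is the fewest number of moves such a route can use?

4

Any route passes through 13 somewhere between 15 and 19. Summing Manhattan distances along the two legs (15 → 13 → 19) gives a lower bound of 2 + 2 = 4 moves.
A route of 4 moves achieves this: 15 → 14 → 13 → 18 → 19.
Since 4 matches the lower bound, it is optimal.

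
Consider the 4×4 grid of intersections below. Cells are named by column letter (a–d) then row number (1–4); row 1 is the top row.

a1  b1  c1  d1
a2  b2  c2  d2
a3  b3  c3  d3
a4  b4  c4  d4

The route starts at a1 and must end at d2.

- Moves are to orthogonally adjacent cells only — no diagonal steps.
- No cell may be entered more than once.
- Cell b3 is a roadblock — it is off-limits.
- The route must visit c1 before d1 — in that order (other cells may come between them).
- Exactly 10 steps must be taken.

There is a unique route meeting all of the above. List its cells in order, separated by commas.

a1, a2, a3, a4, b4, c4, c3, c2, c1, d1, d2

The waypoints must appear in the order c1, d1, with no cell reused.
Route from a1: down 3 to a4, right 2 to c4, up 3 to c1, right 1 to d1, down 1 to d2 — 10 moves in all.
Check: order respected (c1 at step 8, d1 at step 9); 10 moves as required.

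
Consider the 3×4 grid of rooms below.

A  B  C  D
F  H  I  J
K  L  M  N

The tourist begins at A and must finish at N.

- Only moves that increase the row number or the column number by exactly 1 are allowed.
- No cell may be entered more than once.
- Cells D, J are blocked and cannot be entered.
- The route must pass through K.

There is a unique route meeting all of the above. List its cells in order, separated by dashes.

Moves only go right or down, so the column and row indices never decrease.
Route from A: 2× down (reaching K), 3× right (reaching N) — 5 moves in all.
Check: all required cells visited.

A - F - K - L - M - N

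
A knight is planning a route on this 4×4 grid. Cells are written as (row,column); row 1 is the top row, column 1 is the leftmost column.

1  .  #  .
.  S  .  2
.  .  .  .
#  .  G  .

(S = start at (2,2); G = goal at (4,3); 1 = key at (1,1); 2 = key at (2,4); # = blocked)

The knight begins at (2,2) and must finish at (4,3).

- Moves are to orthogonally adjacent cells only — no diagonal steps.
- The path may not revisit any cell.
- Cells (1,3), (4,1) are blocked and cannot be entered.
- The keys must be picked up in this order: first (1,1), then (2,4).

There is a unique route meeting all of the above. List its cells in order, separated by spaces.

(2,2) (1,2) (1,1) (2,1) (3,1) (3,2) (3,3) (2,3) (2,4) (3,4) (4,4) (4,3)

The waypoints must appear in the order (1,1), (2,4), with no cell reused.
Route from (2,2): up to (1,2), left to (1,1), 2× down (reaching (3,1)), 2× right (reaching (3,3)), up to (2,3), right to (2,4), 2× down (reaching (4,4)), left to (4,3) — 11 moves in all.
Check: order respected (1 at step 2, 2 at step 8).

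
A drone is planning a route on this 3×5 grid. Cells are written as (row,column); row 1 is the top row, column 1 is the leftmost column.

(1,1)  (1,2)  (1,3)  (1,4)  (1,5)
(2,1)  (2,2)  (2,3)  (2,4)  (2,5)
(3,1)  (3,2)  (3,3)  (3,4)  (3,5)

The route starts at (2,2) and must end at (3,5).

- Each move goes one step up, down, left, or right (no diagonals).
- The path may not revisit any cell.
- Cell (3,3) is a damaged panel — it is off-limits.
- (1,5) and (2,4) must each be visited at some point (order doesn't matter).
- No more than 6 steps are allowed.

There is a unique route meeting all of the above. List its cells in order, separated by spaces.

The 6-move cap with required stops at (1,5), (2,4) leaves no slack for detours.
Route from (2,2): right 2 to (2,4), up 1 to (1,4), right 1 to (1,5), down 2 to (3,5) — 6 moves in all.
Check: all required cells visited; 6 ≤ 6 moves.

(2,2) (2,3) (2,4) (1,4) (1,5) (2,5) (3,5)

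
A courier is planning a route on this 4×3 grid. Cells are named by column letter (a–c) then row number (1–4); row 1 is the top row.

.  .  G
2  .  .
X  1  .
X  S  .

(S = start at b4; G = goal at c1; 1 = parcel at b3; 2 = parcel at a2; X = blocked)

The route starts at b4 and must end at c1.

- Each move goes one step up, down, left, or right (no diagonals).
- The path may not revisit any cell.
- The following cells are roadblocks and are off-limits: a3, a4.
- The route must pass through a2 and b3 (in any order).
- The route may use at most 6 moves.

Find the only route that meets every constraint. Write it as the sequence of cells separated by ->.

Any route must reach a2 and b3 and still end at c1 within 6 moves, so the order of the required stops is forced.
Route from b4: up 2 to b2, left 1 to a2, up 1 to a1, right 2 to c1 — 6 moves in all.
Check: all required cells visited; 6 ≤ 6 moves.

b4 -> b3 -> b2 -> a2 -> a1 -> b1 -> c1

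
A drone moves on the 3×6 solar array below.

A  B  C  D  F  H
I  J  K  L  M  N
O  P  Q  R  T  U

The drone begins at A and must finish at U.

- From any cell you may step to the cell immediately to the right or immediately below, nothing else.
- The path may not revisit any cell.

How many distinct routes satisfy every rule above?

A right/down-only route from A to U makes exactly 2 down-moves and 5 right-moves in some order.
With no other constraints that would be C(7,2) = 21 routes.
That gives 21 routes.

21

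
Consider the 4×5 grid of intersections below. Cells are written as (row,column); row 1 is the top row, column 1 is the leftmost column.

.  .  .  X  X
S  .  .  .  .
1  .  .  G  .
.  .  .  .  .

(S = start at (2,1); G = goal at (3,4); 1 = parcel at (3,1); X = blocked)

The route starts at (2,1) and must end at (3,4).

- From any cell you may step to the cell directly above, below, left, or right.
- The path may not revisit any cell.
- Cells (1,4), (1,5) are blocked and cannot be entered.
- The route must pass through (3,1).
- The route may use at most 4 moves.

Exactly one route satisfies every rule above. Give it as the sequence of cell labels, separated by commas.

(2,1), (3,1), (3,2), (3,3), (3,4)

The 4-move cap with required stops at (3,1) leaves no slack for detours.
Route from (2,1): down 1 to (3,1), right 3 to (3,4) — 4 moves in all.
Check: all required cells visited; 4 ≤ 4 moves.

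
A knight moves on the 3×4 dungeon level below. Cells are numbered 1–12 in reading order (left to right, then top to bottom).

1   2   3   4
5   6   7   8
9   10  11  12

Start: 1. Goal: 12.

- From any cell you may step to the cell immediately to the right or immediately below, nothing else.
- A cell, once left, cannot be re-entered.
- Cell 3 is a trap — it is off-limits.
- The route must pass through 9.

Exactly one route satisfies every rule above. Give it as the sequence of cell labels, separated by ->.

Moves only go right or down, so the column and row indices never decrease.
Route from 1: 2× down (reaching 9), 3× right (reaching 12) — 5 moves in all.
Check: all required cells visited.

1 -> 5 -> 9 -> 10 -> 11 -> 12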